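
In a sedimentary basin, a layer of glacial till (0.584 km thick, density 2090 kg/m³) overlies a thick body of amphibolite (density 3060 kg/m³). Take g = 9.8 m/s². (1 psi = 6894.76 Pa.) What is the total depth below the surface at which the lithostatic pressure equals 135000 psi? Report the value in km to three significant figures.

31.2 km

Pressure at base of upper layers: 2090×9.8×584 = 1.196×10^7 Pa = 1735 psi
Remaining pressure to be supplied by amphibolite: 9.308×10^8 − 1.196×10^7 = 9.188×10^8 Pa
Additional depth in amphibolite = 9.188×10^8 Pa / (3060 kg/m³ × 9.8 m/s²) = 30640 m
Total depth = 584 m + 30640 m = 31224 m
= 31.224 km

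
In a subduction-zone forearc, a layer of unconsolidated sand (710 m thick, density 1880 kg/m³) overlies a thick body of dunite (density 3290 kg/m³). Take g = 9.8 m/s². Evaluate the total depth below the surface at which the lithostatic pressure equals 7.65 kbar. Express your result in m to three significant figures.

24000 m

Pressure at base of upper layers: 1880×9.8×710 = 1.308×10^7 Pa = 0.1308 kbar
Remaining pressure to be supplied by dunite: 7.650×10^8 − 1.308×10^7 = 7.519×10^8 Pa
Additional depth in dunite = 7.519×10^8 Pa / (3290 kg/m³ × 9.8 m/s²) = 23321 m
Total depth = 710 m + 23321 m = 24031 m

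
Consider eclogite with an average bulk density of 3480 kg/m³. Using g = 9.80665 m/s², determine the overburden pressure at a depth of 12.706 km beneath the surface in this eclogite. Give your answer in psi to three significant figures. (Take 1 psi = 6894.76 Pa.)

62900 psi

eclogite: 3480 kg/m³ × 9.80665 m/s² × 12706 m = 4.336×10^8 Pa = 62891 psi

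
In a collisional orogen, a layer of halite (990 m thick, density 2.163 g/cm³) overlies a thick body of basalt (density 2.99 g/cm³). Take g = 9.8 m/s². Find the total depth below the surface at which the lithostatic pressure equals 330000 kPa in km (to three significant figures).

11.5 km

Pressure at base of upper layers: 2163×9.8×990 = 2.099×10^7 Pa = 20985 kPa
Remaining pressure to be supplied by basalt: 3.300×10^8 − 2.099×10^7 = 3.090×10^8 Pa
Additional depth in basalt = 3.090×10^8 Pa / (2990 kg/m³ × 9.8 m/s²) = 10546 m
Total depth = 990 m + 10546 m = 11536 m
= 11.536 km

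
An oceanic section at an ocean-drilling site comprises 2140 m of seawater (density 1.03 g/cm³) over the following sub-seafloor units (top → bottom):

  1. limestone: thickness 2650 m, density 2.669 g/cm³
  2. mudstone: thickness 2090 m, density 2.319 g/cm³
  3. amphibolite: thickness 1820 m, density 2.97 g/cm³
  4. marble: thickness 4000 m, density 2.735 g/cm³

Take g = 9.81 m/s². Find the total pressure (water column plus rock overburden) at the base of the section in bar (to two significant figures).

seawater: 1030 kg/m³ × 9.81 m/s² × 2140 m = 2.162×10^7 Pa = 216.2 bar
limestone: 2669 kg/m³ × 9.81 m/s² × 2650 m = 6.938×10^7 Pa = 693.8 bar
mudstone: 2319 kg/m³ × 9.81 m/s² × 2090 m = 4.755×10^7 Pa = 475.5 bar
amphibolite: 2970 kg/m³ × 9.81 m/s² × 1820 m = 5.303×10^7 Pa = 530.3 bar
marble: 2735 kg/m³ × 9.81 m/s² × 4000 m = 1.073×10^8 Pa = 1073 bar
Total = 216.2 + 693.8 + 475.5 + 530.3 + 1073 = 2989.0 bar

3000 bar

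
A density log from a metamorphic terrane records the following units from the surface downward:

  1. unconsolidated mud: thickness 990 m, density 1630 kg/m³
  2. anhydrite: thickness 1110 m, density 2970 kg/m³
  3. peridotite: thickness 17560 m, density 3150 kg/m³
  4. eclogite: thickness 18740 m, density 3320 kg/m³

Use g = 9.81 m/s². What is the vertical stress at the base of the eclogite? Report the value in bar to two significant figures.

unconsolidated mud: 1630 kg/m³ × 9.81 m/s² × 990 m = 1.583×10^7 Pa = 158.3 bar
anhydrite: 2970 kg/m³ × 9.81 m/s² × 1110 m = 3.234×10^7 Pa = 323.4 bar
peridotite: 3150 kg/m³ × 9.81 m/s² × 17560 m = 5.426×10^8 Pa = 5426 bar
eclogite: 3320 kg/m³ × 9.81 m/s² × 18740 m = 6.103×10^8 Pa = 6103 bar
Total = 158.3 + 323.4 + 5426 + 6103 = 12011 bar

12000 bar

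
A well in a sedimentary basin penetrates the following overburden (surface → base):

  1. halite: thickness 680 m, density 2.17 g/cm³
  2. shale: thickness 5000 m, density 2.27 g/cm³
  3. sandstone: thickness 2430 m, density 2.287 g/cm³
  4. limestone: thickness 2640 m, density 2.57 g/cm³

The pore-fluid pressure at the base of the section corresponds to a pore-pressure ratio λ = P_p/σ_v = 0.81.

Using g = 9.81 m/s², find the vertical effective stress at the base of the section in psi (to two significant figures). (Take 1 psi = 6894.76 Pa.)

6800 psi

Overburden (lithostatic) stress σ_v:
halite: 2170 kg/m³ × 9.81 m/s² × 680 m = 1.448×10^7 Pa = 14.48 MPa
shale: 2270 kg/m³ × 9.81 m/s² × 5000 m = 1.113×10^8 Pa = 111.3 MPa
sandstone: 2287 kg/m³ × 9.81 m/s² × 2430 m = 5.452×10^7 Pa = 54.52 MPa
limestone: 2570 kg/m³ × 9.81 m/s² × 2640 m = 6.656×10^7 Pa = 66.56 MPa
Total = 14.48 + 111.3 + 54.52 + 66.56 = 246.90 MPa
Pore pressure P_p = λ·σ_v = 0.81 × 246.9 MPa = 200.0 MPa
Effective stress σ' = σ_v − P_p = 246.9 − 200.0 = 46.910 MPa = 6803.8 psi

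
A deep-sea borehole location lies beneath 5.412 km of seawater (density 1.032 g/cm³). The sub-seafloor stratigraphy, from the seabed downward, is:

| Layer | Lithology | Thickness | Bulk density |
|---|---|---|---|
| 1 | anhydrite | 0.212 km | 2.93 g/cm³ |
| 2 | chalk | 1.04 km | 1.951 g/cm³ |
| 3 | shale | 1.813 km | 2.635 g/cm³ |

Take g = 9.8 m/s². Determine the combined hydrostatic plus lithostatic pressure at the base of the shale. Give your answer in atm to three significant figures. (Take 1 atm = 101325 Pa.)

1260 atm

seawater: 1032 kg/m³ × 9.8 m/s² × 5412 m = 5.473×10^7 Pa = 540.2 atm
anhydrite: 2930 kg/m³ × 9.8 m/s² × 212 m = 6.087×10^6 Pa = 60.08 atm
chalk: 1951 kg/m³ × 9.8 m/s² × 1040 m = 1.988×10^7 Pa = 196.2 atm
shale: 2635 kg/m³ × 9.8 m/s² × 1813 m = 4.682×10^7 Pa = 462.0 atm
Total = 540.2 + 60.08 + 196.2 + 462.0 = 1258.6 atm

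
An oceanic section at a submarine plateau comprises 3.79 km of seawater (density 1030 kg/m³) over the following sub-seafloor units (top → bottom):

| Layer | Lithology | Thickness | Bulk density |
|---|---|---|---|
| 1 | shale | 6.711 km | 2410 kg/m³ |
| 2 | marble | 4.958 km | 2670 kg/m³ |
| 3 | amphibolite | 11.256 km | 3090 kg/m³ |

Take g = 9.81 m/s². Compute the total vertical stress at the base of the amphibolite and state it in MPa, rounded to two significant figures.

seawater: 1030 kg/m³ × 9.81 m/s² × 3790 m = 3.830×10^7 Pa = 38.30 MPa
shale: 2410 kg/m³ × 9.81 m/s² × 6711 m = 1.587×10^8 Pa = 158.7 MPa
marble: 2670 kg/m³ × 9.81 m/s² × 4958 m = 1.299×10^8 Pa = 129.9 MPa
amphibolite: 3090 kg/m³ × 9.81 m/s² × 11256 m = 3.412×10^8 Pa = 341.2 MPa
Total = 38.30 + 158.7 + 129.9 + 341.2 = 668.02 MPa

670 MPa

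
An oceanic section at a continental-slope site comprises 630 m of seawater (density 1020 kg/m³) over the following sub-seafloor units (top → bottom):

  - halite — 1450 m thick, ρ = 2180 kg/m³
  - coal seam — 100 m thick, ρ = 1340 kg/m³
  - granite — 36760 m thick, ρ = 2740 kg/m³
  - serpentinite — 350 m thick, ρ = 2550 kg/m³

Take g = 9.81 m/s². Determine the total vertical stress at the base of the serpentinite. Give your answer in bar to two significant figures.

10000 bar

seawater: 1020 kg/m³ × 9.81 m/s² × 630 m = 6.304×10^6 Pa = 63.04 bar
halite: 2180 kg/m³ × 9.81 m/s² × 1450 m = 3.101×10^7 Pa = 310.1 bar
coal seam: 1340 kg/m³ × 9.81 m/s² × 100 m = 1.315×10^6 Pa = 13.15 bar
granite: 2740 kg/m³ × 9.81 m/s² × 36760 m = 9.881×10^8 Pa = 9881 bar
serpentinite: 2550 kg/m³ × 9.81 m/s² × 350 m = 8.755×10^6 Pa = 87.55 bar
Total = 63.04 + 310.1 + 13.15 + 9881 + 87.55 = 10355 bar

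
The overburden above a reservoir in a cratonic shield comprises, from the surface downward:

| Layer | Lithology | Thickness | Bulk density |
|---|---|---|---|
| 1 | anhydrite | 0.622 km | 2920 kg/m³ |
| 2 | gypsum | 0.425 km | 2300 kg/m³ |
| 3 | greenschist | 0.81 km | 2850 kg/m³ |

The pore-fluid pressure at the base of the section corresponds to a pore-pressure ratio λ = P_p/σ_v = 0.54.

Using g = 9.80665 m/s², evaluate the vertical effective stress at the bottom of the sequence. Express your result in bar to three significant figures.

Overburden (lithostatic) stress σ_v:
anhydrite: 2920 kg/m³ × 9.80665 m/s² × 622 m = 1.781×10^7 Pa = 17.81 MPa
gypsum: 2300 kg/m³ × 9.80665 m/s² × 425 m = 9.586×10^6 Pa = 9.586 MPa
greenschist: 2850 kg/m³ × 9.80665 m/s² × 810 m = 2.264×10^7 Pa = 22.64 MPa
Total = 17.81 + 9.586 + 22.64 = 50.036 MPa
Pore pressure P_p = λ·σ_v = 0.54 × 50.04 MPa = 27.02 MPa
Effective stress σ' = σ_v − P_p = 50.04 − 27.02 = 23.017 MPa = 230.17 bar

230 bar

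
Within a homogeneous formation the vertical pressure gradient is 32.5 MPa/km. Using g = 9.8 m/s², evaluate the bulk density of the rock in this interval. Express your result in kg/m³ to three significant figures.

ρ = (dP/dz)/g = 32.5 MPa/km / 9.8 m/s² = 32500 Pa/m / 9.8 m/s² = 3316.3 kg/m³

3320 kg/m³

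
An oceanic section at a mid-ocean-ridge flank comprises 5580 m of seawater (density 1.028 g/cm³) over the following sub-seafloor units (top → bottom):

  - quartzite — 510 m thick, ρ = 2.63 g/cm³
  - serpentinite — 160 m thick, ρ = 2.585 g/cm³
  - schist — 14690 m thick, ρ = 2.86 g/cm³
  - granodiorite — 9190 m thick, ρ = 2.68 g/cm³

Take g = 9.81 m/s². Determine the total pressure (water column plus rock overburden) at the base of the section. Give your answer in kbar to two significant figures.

7.3 kbar

seawater: 1028 kg/m³ × 9.81 m/s² × 5580 m = 5.627×10^7 Pa = 0.5627 kbar
quartzite: 2630 kg/m³ × 9.81 m/s² × 510 m = 1.316×10^7 Pa = 0.1316 kbar
serpentinite: 2585 kg/m³ × 9.81 m/s² × 160 m = 4.057×10^6 Pa = 0.04057 kbar
schist: 2860 kg/m³ × 9.81 m/s² × 14690 m = 4.122×10^8 Pa = 4.122 kbar
granodiorite: 2680 kg/m³ × 9.81 m/s² × 9190 m = 2.416×10^8 Pa = 2.416 kbar
Total = 0.5627 + 0.1316 + 0.04057 + 4.122 + 2.416 = 7.2725 kbar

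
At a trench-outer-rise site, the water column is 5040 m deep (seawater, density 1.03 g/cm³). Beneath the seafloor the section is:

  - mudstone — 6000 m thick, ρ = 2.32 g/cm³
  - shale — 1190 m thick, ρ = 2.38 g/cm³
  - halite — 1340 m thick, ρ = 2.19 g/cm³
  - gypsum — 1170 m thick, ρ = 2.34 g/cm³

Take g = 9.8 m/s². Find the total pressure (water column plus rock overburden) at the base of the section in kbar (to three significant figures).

seawater: 1030 kg/m³ × 9.8 m/s² × 5040 m = 5.087×10^7 Pa = 0.5087 kbar
mudstone: 2320 kg/m³ × 9.8 m/s² × 6000 m = 1.364×10^8 Pa = 1.364 kbar
shale: 2380 kg/m³ × 9.8 m/s² × 1190 m = 2.776×10^7 Pa = 0.2776 kbar
halite: 2190 kg/m³ × 9.8 m/s² × 1340 m = 2.876×10^7 Pa = 0.2876 kbar
gypsum: 2340 kg/m³ × 9.8 m/s² × 1170 m = 2.683×10^7 Pa = 0.2683 kbar
Total = 0.5087 + 1.364 + 0.2776 + 0.2876 + 0.2683 = 2.7063 kbar

2.71 kbar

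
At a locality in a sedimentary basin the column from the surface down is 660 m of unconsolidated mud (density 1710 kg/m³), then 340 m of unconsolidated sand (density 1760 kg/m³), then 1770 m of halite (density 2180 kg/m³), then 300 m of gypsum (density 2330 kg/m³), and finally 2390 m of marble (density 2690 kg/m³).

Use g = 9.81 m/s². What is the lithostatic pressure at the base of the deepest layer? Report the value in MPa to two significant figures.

120 MPa

unconsolidated mud: 1710 kg/m³ × 9.81 m/s² × 660 m = 1.107×10^7 Pa = 11.07 MPa
unconsolidated sand: 1760 kg/m³ × 9.81 m/s² × 340 m = 5.870×10^6 Pa = 5.870 MPa
halite: 2180 kg/m³ × 9.81 m/s² × 1770 m = 3.785×10^7 Pa = 37.85 MPa
gypsum: 2330 kg/m³ × 9.81 m/s² × 300 m = 6.857×10^6 Pa = 6.857 MPa
marble: 2690 kg/m³ × 9.81 m/s² × 2390 m = 6.307×10^7 Pa = 63.07 MPa
Total = 11.07 + 5.870 + 37.85 + 6.857 + 63.07 = 124.72 MPa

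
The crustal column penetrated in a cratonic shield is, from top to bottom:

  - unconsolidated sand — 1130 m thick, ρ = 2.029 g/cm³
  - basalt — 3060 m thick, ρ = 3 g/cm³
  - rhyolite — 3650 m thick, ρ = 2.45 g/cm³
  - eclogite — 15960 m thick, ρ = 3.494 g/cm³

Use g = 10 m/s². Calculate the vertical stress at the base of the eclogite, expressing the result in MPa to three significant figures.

unconsolidated sand: 2029 kg/m³ × 10 m/s² × 1130 m = 2.293×10^7 Pa = 22.93 MPa
basalt: 3000 kg/m³ × 10 m/s² × 3060 m = 9.180×10^7 Pa = 91.80 MPa
rhyolite: 2450 kg/m³ × 10 m/s² × 3650 m = 8.943×10^7 Pa = 89.42 MPa
eclogite: 3494 kg/m³ × 10 m/s² × 15960 m = 5.576×10^8 Pa = 557.6 MPa
Total = 22.93 + 91.80 + 89.42 + 557.6 = 761.80 MPa

762 MPa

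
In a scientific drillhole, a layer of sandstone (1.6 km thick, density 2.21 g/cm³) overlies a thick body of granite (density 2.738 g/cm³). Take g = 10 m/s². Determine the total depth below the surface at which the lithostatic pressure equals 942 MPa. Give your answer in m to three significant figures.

34700 m

Pressure at base of upper layers: 2210×10×1600 = 3.536×10^7 Pa = 35.36 MPa
Remaining pressure to be supplied by granite: 9.420×10^8 − 3.536×10^7 = 9.066×10^8 Pa
Additional depth in granite = 9.066×10^8 Pa / (2738 kg/m³ × 10 m/s²) = 33113 m
Total depth = 1600 m + 33113 m = 34713 m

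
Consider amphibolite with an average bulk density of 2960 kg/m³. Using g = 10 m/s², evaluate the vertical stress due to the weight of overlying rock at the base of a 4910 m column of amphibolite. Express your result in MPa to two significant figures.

amphibolite: 2960 kg/m³ × 10 m/s² × 4910 m = 1.453×10^8 Pa = 145.3 MPa

150 MPa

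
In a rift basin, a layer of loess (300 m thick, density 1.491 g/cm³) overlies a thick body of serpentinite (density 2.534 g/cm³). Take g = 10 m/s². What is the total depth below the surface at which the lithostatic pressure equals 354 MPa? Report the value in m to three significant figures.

14100 m

Pressure at base of upper layers: 1491×10×300 = 4.473×10^6 Pa = 4.473 MPa
Remaining pressure to be supplied by serpentinite: 3.540×10^8 − 4.473×10^6 = 3.495×10^8 Pa
Additional depth in serpentinite = 3.495×10^8 Pa / (2534 kg/m³ × 10 m/s²) = 13793 m
Total depth = 300 m + 13793 m = 14093 m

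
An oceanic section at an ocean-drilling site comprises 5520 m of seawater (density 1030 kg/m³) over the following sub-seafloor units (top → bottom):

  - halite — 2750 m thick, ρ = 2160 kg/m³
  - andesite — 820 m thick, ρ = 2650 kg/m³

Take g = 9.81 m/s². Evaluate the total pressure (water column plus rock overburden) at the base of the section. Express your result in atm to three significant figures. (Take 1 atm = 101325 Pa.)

1340 atm

seawater: 1030 kg/m³ × 9.81 m/s² × 5520 m = 5.578×10^7 Pa = 550.5 atm
halite: 2160 kg/m³ × 9.81 m/s² × 2750 m = 5.827×10^7 Pa = 575.1 atm
andesite: 2650 kg/m³ × 9.81 m/s² × 820 m = 2.132×10^7 Pa = 210.4 atm
Total = 550.5 + 575.1 + 210.4 = 1335.9 atm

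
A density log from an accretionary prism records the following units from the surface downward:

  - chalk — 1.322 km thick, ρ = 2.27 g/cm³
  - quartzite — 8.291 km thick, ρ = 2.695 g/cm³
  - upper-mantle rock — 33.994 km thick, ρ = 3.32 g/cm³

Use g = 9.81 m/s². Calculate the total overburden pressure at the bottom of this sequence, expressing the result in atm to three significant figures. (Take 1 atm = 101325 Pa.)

chalk: 2270 kg/m³ × 9.81 m/s² × 1322 m = 2.944×10^7 Pa = 290.5 atm
quartzite: 2695 kg/m³ × 9.81 m/s² × 8291 m = 2.192×10^8 Pa = 2163 atm
upper-mantle rock: 3320 kg/m³ × 9.81 m/s² × 33994 m = 1.107×10^9 Pa = 10927 atm
Total = 290.5 + 2163 + 10927 = 13381 atm

13400 atm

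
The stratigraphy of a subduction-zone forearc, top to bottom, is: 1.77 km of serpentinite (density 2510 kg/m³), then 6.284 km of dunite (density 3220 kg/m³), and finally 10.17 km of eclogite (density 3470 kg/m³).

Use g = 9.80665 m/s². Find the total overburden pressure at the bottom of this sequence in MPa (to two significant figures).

serpentinite: 2510 kg/m³ × 9.80665 m/s² × 1770 m = 4.357×10^7 Pa = 43.57 MPa
dunite: 3220 kg/m³ × 9.80665 m/s² × 6284 m = 1.984×10^8 Pa = 198.4 MPa
eclogite: 3470 kg/m³ × 9.80665 m/s² × 10170 m = 3.461×10^8 Pa = 346.1 MPa
Total = 43.57 + 198.4 + 346.1 = 588.08 MPa

590 MPa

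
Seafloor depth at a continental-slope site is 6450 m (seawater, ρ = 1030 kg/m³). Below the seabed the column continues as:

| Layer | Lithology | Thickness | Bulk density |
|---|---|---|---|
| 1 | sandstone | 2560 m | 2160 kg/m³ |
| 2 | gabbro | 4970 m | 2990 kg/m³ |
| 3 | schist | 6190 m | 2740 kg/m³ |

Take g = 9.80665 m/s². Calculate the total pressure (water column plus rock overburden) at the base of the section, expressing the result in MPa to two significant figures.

seawater: 1030 kg/m³ × 9.80665 m/s² × 6450 m = 6.515×10^7 Pa = 65.15 MPa
sandstone: 2160 kg/m³ × 9.80665 m/s² × 2560 m = 5.423×10^7 Pa = 54.23 MPa
gabbro: 2990 kg/m³ × 9.80665 m/s² × 4970 m = 1.457×10^8 Pa = 145.7 MPa
schist: 2740 kg/m³ × 9.80665 m/s² × 6190 m = 1.663×10^8 Pa = 166.3 MPa
Total = 65.15 + 54.23 + 145.7 + 166.3 = 431.43 MPa

430 MPa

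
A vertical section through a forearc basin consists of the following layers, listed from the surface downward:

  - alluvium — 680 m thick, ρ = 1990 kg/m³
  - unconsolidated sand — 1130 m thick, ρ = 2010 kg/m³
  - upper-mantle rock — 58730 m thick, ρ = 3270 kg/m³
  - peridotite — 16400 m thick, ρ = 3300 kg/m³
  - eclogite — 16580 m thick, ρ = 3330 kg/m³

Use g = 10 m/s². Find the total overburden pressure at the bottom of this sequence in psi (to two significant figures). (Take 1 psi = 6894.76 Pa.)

440000 psi

alluvium: 1990 kg/m³ × 10 m/s² × 680 m = 1.353×10^7 Pa = 1963 psi
unconsolidated sand: 2010 kg/m³ × 10 m/s² × 1130 m = 2.271×10^7 Pa = 3294 psi
upper-mantle rock: 3270 kg/m³ × 10 m/s² × 58730 m = 1.920×10^9 Pa = 2.785×10^5 psi
peridotite: 3300 kg/m³ × 10 m/s² × 16400 m = 5.412×10^8 Pa = 78494 psi
eclogite: 3330 kg/m³ × 10 m/s² × 16580 m = 5.521×10^8 Pa = 80077 psi
Total = 1963 + 3294 + 2.785×10^5 + 78494 + 80077 = 4.4237×10^5 psi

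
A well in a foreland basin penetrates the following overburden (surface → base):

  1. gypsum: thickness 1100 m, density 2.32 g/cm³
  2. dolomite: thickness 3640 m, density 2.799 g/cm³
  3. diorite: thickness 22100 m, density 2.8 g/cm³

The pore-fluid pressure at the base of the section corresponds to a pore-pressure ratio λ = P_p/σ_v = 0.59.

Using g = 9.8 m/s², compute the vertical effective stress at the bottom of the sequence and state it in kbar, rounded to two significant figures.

3.0 kbar

Overburden (lithostatic) stress σ_v:
gypsum: 2320 kg/m³ × 9.8 m/s² × 1100 m = 2.501×10^7 Pa = 25.01 MPa
dolomite: 2799 kg/m³ × 9.8 m/s² × 3640 m = 9.985×10^7 Pa = 99.85 MPa
diorite: 2800 kg/m³ × 9.8 m/s² × 22100 m = 6.064×10^8 Pa = 606.4 MPa
Total = 25.01 + 99.85 + 606.4 = 731.28 MPa
Pore pressure P_p = λ·σ_v = 0.59 × 731.3 MPa = 431.5 MPa
Effective stress σ' = σ_v − P_p = 731.3 − 431.5 = 299.82 MPa = 2.9982 kbar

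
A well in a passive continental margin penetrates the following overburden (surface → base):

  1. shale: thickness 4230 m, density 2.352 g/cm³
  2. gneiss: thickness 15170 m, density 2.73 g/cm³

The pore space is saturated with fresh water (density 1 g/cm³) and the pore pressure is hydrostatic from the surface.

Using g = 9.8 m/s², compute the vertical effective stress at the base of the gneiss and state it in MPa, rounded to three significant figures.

313 MPa

Overburden (lithostatic) stress σ_v:
shale: 2352 kg/m³ × 9.8 m/s² × 4230 m = 9.750×10^7 Pa = 97.50 MPa
gneiss: 2730 kg/m³ × 9.8 m/s² × 15170 m = 4.059×10^8 Pa = 405.9 MPa
Total = 97.50 + 405.9 = 503.36 MPa
Pore pressure P_p = 1000 kg/m³ × 9.8 m/s² × 19400 m = 1.901×10^8 Pa = 190.1 MPa
Effective stress σ' = σ_v − P_p = 503.4 − 190.1 = 313.24 MPa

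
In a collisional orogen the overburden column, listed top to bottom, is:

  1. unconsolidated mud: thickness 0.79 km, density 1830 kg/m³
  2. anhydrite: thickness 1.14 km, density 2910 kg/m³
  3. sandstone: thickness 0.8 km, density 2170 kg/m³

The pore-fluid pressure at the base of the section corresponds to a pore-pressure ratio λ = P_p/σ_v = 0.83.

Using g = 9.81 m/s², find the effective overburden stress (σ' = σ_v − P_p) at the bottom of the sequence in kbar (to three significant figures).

0.108 kbar

Overburden (lithostatic) stress σ_v:
unconsolidated mud: 1830 kg/m³ × 9.81 m/s² × 790 m = 1.418×10^7 Pa = 14.18 MPa
anhydrite: 2910 kg/m³ × 9.81 m/s² × 1140 m = 3.254×10^7 Pa = 32.54 MPa
sandstone: 2170 kg/m³ × 9.81 m/s² × 800 m = 1.703×10^7 Pa = 17.03 MPa
Total = 14.18 + 32.54 + 17.03 = 63.756 MPa
Pore pressure P_p = λ·σ_v = 0.83 × 63.76 MPa = 52.92 MPa
Effective stress σ' = σ_v − P_p = 63.76 − 52.92 = 10.839 MPa = 0.10839 kbar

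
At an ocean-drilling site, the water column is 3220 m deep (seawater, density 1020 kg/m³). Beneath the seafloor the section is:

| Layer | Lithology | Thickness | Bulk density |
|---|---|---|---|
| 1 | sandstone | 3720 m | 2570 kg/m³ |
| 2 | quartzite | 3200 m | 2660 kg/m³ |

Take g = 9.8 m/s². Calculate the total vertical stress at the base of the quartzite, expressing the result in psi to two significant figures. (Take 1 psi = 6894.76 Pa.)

30000 psi

seawater: 1020 kg/m³ × 9.8 m/s² × 3220 m = 3.219×10^7 Pa = 4668 psi
sandstone: 2570 kg/m³ × 9.8 m/s² × 3720 m = 9.369×10^7 Pa = 13589 psi
quartzite: 2660 kg/m³ × 9.8 m/s² × 3200 m = 8.342×10^7 Pa = 12099 psi
Total = 4668 + 13589 + 12099 = 30356 psi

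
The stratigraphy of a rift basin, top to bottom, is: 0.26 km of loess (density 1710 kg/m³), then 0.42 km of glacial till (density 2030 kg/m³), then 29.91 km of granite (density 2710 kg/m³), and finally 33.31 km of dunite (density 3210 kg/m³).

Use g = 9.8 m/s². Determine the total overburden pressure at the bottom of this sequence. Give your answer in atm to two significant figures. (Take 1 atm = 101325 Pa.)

loess: 1710 kg/m³ × 9.8 m/s² × 260 m = 4.357×10^6 Pa = 43.00 atm
glacial till: 2030 kg/m³ × 9.8 m/s² × 420 m = 8.355×10^6 Pa = 82.46 atm
granite: 2710 kg/m³ × 9.8 m/s² × 29910 m = 7.943×10^8 Pa = 7840 atm
dunite: 3210 kg/m³ × 9.8 m/s² × 33310 m = 1.048×10^9 Pa = 10342 atm
Total = 43.00 + 82.46 + 7840 + 10342 = 18307 atm

18000 atm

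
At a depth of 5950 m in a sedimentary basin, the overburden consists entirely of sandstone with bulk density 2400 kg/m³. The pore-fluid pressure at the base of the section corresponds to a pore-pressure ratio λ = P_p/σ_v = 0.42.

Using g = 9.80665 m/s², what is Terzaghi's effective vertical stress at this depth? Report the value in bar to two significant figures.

Overburden (lithostatic) stress σ_v:
sandstone: 2400 kg/m³ × 9.80665 m/s² × 5950 m = 1.400×10^8 Pa = 140.0 MPa
Pore pressure P_p = λ·σ_v = 0.42 × 140.0 MPa = 58.82 MPa
Effective stress σ' = σ_v − P_p = 140.0 − 58.82 = 81.223 MPa = 812.23 bar

810 bar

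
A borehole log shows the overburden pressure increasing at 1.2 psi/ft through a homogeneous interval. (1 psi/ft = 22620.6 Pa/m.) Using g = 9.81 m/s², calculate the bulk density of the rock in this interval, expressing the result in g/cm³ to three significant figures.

ρ = (dP/dz)/g = 1.2 psi/ft / 9.81 m/s² = 27145 Pa/m / 9.81 m/s² = 2767.0 kg/m³
= 2.767 g/cm³

2.77 g/cm³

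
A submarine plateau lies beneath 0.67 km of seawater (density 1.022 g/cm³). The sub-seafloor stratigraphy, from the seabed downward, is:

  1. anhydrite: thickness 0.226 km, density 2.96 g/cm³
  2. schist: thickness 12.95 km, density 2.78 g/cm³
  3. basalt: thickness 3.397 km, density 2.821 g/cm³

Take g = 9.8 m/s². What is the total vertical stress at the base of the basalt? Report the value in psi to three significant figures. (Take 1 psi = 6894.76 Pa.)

66700 psi

seawater: 1022 kg/m³ × 9.8 m/s² × 670 m = 6.710×10^6 Pa = 973.3 psi
anhydrite: 2960 kg/m³ × 9.8 m/s² × 226 m = 6.556×10^6 Pa = 950.8 psi
schist: 2780 kg/m³ × 9.8 m/s² × 12950 m = 3.528×10^8 Pa = 51171 psi
basalt: 2821 kg/m³ × 9.8 m/s² × 3397 m = 9.391×10^7 Pa = 13621 psi
Total = 973.3 + 950.8 + 51171 + 13621 = 66716 psi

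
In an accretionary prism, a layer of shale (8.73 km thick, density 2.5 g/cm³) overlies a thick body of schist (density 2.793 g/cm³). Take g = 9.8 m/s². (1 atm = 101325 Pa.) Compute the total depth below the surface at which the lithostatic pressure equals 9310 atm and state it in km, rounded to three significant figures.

35.4 km

Pressure at base of upper layers: 2500×9.8×8730 = 2.139×10^8 Pa = 2111 atm
Remaining pressure to be supplied by schist: 9.433×10^8 − 2.139×10^8 = 7.295×10^8 Pa
Additional depth in schist = 7.295×10^8 Pa / (2793 kg/m³ × 9.8 m/s²) = 26650 m
Total depth = 8730 m + 26650 m = 35380 m
= 35.380 km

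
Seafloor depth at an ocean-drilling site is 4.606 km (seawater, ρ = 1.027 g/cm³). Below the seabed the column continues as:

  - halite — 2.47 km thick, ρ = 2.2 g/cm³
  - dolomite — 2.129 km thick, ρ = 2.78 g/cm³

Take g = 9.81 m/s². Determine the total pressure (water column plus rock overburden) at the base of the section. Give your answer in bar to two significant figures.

seawater: 1027 kg/m³ × 9.81 m/s² × 4606 m = 4.640×10^7 Pa = 464.0 bar
halite: 2200 kg/m³ × 9.81 m/s² × 2470 m = 5.331×10^7 Pa = 533.1 bar
dolomite: 2780 kg/m³ × 9.81 m/s² × 2129 m = 5.806×10^7 Pa = 580.6 bar
Total = 464.0 + 533.1 + 580.6 = 1577.7 bar

1600 bar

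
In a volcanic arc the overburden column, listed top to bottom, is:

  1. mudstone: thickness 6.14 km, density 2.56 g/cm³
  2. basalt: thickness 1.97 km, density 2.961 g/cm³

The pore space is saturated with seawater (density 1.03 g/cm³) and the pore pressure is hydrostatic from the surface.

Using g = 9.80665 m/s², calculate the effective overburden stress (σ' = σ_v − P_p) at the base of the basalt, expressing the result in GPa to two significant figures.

Overburden (lithostatic) stress σ_v:
mudstone: 2560 kg/m³ × 9.80665 m/s² × 6140 m = 1.541×10^8 Pa = 154.1 MPa
basalt: 2961 kg/m³ × 9.80665 m/s² × 1970 m = 5.720×10^7 Pa = 57.20 MPa
Total = 154.1 + 57.20 = 211.35 MPa
Pore pressure P_p = 1030 kg/m³ × 9.80665 m/s² × 8110 m = 8.192×10^7 Pa = 81.92 MPa
Effective stress σ' = σ_v − P_p = 211.3 − 81.92 = 129.43 MPa = 0.12943 GPa

0.13 GPa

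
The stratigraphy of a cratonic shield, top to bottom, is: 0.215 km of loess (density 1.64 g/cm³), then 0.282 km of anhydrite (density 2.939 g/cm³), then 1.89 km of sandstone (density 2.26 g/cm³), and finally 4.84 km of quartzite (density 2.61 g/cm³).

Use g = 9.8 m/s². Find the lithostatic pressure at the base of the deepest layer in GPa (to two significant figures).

0.18 GPa

loess: 1640 kg/m³ × 9.8 m/s² × 215 m = 3.455×10^6 Pa = 3.455×10^-3 GPa
anhydrite: 2939 kg/m³ × 9.8 m/s² × 282 m = 8.122×10^6 Pa = 8.122×10^-3 GPa
sandstone: 2260 kg/m³ × 9.8 m/s² × 1890 m = 4.186×10^7 Pa = 0.04186 GPa
quartzite: 2610 kg/m³ × 9.8 m/s² × 4840 m = 1.238×10^8 Pa = 0.1238 GPa
Total = 3.455×10^-3 + 8.122×10^-3 + 0.04186 + 0.1238 = 0.17723 GPa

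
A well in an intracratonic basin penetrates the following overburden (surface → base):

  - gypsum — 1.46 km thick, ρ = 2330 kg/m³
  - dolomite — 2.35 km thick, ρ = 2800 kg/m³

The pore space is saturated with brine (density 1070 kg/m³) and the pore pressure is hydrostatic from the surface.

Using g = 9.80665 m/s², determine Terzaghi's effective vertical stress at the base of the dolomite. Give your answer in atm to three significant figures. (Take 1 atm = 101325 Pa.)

572 atm

Overburden (lithostatic) stress σ_v:
gypsum: 2330 kg/m³ × 9.80665 m/s² × 1460 m = 3.336×10^7 Pa = 33.36 MPa
dolomite: 2800 kg/m³ × 9.80665 m/s² × 2350 m = 6.453×10^7 Pa = 64.53 MPa
Total = 33.36 + 64.53 = 97.888 MPa
Pore pressure P_p = 1070 kg/m³ × 9.80665 m/s² × 3810 m = 3.998×10^7 Pa = 39.98 MPa
Effective stress σ' = σ_v − P_p = 97.89 − 39.98 = 57.909 MPa = 571.52 atm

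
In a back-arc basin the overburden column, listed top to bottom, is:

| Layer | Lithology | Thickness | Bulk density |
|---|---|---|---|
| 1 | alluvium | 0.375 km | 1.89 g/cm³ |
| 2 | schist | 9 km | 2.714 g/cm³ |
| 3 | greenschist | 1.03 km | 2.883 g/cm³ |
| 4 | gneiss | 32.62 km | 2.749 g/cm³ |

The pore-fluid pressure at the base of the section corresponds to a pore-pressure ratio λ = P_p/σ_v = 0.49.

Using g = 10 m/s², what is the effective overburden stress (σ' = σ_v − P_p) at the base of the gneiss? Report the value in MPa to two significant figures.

Overburden (lithostatic) stress σ_v:
alluvium: 1890 kg/m³ × 10 m/s² × 375 m = 7.088×10^6 Pa = 7.088 MPa
schist: 2714 kg/m³ × 10 m/s² × 9000 m = 2.443×10^8 Pa = 244.3 MPa
greenschist: 2883 kg/m³ × 10 m/s² × 1030 m = 2.969×10^7 Pa = 29.69 MPa
gneiss: 2749 kg/m³ × 10 m/s² × 32620 m = 8.967×10^8 Pa = 896.7 MPa
Total = 7.088 + 244.3 + 29.69 + 896.7 = 1177.8 MPa
Pore pressure P_p = λ·σ_v = 0.49 × 1178 MPa = 577.1 MPa
Effective stress σ' = σ_v − P_p = 1178 − 577.1 = 600.66 MPa

600 MPa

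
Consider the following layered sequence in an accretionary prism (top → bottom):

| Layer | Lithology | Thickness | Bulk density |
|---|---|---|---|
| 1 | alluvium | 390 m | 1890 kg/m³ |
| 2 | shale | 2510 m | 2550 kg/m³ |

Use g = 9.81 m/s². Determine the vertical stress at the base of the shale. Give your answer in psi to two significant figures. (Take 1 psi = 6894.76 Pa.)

10000 psi

alluvium: 1890 kg/m³ × 9.81 m/s² × 390 m = 7.231×10^6 Pa = 1049 psi
shale: 2550 kg/m³ × 9.81 m/s² × 2510 m = 6.279×10^7 Pa = 9107 psi
Total = 1049 + 9107 = 10156 psi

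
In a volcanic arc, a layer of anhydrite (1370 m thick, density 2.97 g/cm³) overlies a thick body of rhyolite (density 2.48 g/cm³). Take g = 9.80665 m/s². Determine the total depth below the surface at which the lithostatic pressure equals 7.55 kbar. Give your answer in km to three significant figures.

Pressure at base of upper layers: 2970×9.80665×1370 = 3.990×10^7 Pa = 0.3990 kbar
Remaining pressure to be supplied by rhyolite: 7.550×10^8 − 3.990×10^7 = 7.151×10^8 Pa
Additional depth in rhyolite = 7.151×10^8 Pa / (2480 kg/m³ × 9.80665 m/s²) = 29403 m
Total depth = 1370 m + 29403 m = 30773 m
= 30.773 km

30.8 km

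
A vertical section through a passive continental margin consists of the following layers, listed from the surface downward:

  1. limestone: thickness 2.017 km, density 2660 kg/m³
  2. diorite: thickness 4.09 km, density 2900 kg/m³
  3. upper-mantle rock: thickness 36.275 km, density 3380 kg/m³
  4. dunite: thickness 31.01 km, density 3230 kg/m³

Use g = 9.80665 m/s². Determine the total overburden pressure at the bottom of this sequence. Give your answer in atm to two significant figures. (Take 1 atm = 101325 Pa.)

limestone: 2660 kg/m³ × 9.80665 m/s² × 2017 m = 5.261×10^7 Pa = 519.3 atm
diorite: 2900 kg/m³ × 9.80665 m/s² × 4090 m = 1.163×10^8 Pa = 1148 atm
upper-mantle rock: 3380 kg/m³ × 9.80665 m/s² × 36275 m = 1.202×10^9 Pa = 11867 atm
dunite: 3230 kg/m³ × 9.80665 m/s² × 31010 m = 9.823×10^8 Pa = 9694 atm
Total = 519.3 + 1148 + 11867 + 9694 = 23228 atm

23000 atm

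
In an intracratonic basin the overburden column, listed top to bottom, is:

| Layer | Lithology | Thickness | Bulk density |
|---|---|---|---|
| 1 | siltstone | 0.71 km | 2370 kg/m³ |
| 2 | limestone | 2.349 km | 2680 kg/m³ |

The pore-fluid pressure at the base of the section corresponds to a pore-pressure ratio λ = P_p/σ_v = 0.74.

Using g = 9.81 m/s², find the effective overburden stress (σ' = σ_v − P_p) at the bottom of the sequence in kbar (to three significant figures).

0.203 kbar

Overburden (lithostatic) stress σ_v:
siltstone: 2370 kg/m³ × 9.81 m/s² × 710 m = 1.651×10^7 Pa = 16.51 MPa
limestone: 2680 kg/m³ × 9.81 m/s² × 2349 m = 6.176×10^7 Pa = 61.76 MPa
Total = 16.51 + 61.76 = 78.264 MPa
Pore pressure P_p = λ·σ_v = 0.74 × 78.26 MPa = 57.92 MPa
Effective stress σ' = σ_v − P_p = 78.26 − 57.92 = 20.349 MPa = 0.20349 kbar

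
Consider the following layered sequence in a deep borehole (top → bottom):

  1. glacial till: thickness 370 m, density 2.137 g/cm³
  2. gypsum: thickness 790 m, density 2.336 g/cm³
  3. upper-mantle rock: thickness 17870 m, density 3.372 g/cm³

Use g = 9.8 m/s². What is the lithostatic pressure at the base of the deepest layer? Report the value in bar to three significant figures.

6160 bar

glacial till: 2137 kg/m³ × 9.8 m/s² × 370 m = 7.749×10^6 Pa = 77.49 bar
gypsum: 2336 kg/m³ × 9.8 m/s² × 790 m = 1.809×10^7 Pa = 180.9 bar
upper-mantle rock: 3372 kg/m³ × 9.8 m/s² × 17870 m = 5.905×10^8 Pa = 5905 bar
Total = 77.49 + 180.9 + 5905 = 6163.6 bar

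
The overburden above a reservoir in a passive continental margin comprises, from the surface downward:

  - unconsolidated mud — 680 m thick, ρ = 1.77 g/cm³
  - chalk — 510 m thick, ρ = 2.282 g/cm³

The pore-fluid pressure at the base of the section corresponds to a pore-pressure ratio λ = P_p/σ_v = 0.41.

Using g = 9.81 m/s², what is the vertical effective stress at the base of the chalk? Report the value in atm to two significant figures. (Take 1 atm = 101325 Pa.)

140 atm

Overburden (lithostatic) stress σ_v:
unconsolidated mud: 1770 kg/m³ × 9.81 m/s² × 680 m = 1.181×10^7 Pa = 11.81 MPa
chalk: 2282 kg/m³ × 9.81 m/s² × 510 m = 1.142×10^7 Pa = 11.42 MPa
Total = 11.81 + 11.42 = 23.224 MPa
Pore pressure P_p = λ·σ_v = 0.41 × 23.22 MPa = 9.522 MPa
Effective stress σ' = σ_v − P_p = 23.22 − 9.522 = 13.702 MPa = 135.23 atm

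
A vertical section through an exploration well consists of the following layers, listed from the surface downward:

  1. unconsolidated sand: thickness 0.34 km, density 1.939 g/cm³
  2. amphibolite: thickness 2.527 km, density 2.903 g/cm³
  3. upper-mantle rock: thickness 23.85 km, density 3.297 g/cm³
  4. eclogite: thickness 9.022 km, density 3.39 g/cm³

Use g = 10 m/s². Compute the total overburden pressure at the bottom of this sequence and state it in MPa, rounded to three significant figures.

1170 MPa

unconsolidated sand: 1939 kg/m³ × 10 m/s² × 340 m = 6.593×10^6 Pa = 6.593 MPa
amphibolite: 2903 kg/m³ × 10 m/s² × 2527 m = 7.336×10^7 Pa = 73.36 MPa
upper-mantle rock: 3297 kg/m³ × 10 m/s² × 23850 m = 7.863×10^8 Pa = 786.3 MPa
eclogite: 3390 kg/m³ × 10 m/s² × 9022 m = 3.058×10^8 Pa = 305.8 MPa
Total = 6.593 + 73.36 + 786.3 + 305.8 = 1172.1 MPa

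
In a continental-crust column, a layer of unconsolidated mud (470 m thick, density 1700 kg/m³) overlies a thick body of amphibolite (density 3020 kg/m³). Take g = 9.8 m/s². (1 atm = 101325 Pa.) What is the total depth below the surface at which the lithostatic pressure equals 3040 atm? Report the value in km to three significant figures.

Pressure at base of upper layers: 1700×9.8×470 = 7.830×10^6 Pa = 77.28 atm
Remaining pressure to be supplied by amphibolite: 3.080×10^8 − 7.830×10^6 = 3.002×10^8 Pa
Additional depth in amphibolite = 3.002×10^8 Pa / (3020 kg/m³ × 9.8 m/s²) = 10143 m
Total depth = 470 m + 10143 m = 10613 m
= 10.613 km

10.6 km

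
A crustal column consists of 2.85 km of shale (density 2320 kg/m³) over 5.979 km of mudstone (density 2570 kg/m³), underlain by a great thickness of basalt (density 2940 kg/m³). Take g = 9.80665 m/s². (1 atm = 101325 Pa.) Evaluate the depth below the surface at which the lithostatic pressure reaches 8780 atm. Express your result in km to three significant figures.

Pressure at base of upper layers: 2320×9.80665×2850 + 2570×9.80665×5979 = 2.155×10^8 Pa = 2127 atm
Remaining pressure to be supplied by basalt: 8.896×10^8 − 2.155×10^8 = 6.741×10^8 Pa
Additional depth in basalt = 6.741×10^8 Pa / (2940 kg/m³ × 9.80665 m/s²) = 23381 m
Total depth = 8829 m + 23381 m = 32210 m
= 32.210 km

32.2 km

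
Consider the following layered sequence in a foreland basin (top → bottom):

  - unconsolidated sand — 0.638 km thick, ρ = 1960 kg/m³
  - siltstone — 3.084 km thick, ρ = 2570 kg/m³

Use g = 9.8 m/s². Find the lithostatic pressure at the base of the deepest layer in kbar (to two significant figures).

0.90 kbar

unconsolidated sand: 1960 kg/m³ × 9.8 m/s² × 638 m = 1.225×10^7 Pa = 0.1225 kbar
siltstone: 2570 kg/m³ × 9.8 m/s² × 3084 m = 7.767×10^7 Pa = 0.7767 kbar
Total = 0.1225 + 0.7767 = 0.89928 kbar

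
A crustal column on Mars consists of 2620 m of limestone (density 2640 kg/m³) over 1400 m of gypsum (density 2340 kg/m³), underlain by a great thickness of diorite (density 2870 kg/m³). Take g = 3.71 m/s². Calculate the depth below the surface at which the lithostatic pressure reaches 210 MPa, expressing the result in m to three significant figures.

Pressure at base of upper layers: 2640×3.71×2620 + 2340×3.71×1400 = 3.782×10^7 Pa = 37.82 MPa
Remaining pressure to be supplied by diorite: 2.100×10^8 − 3.782×10^7 = 1.722×10^8 Pa
Additional depth in diorite = 1.722×10^8 Pa / (2870 kg/m³ × 3.71 m/s²) = 16171 m
Total depth = 4020 m + 16171 m = 20191 m

20200 m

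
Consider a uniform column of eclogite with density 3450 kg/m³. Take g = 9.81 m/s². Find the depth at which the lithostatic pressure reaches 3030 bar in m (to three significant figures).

8950 m

h = P/(ρg) = 3030 bar / (3450 kg/m³ × 9.81 m/s²) = 3.030×10^8 Pa / 33844 Pa/m = 8952.7 m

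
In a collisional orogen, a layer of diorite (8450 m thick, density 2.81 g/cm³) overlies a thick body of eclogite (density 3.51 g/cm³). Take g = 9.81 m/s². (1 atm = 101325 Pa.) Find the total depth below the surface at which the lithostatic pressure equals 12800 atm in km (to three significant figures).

39.4 km

Pressure at base of upper layers: 2810×9.81×8450 = 2.329×10^8 Pa = 2299 atm
Remaining pressure to be supplied by eclogite: 1.297×10^9 − 2.329×10^8 = 1.064×10^9 Pa
Additional depth in eclogite = 1.064×10^9 Pa / (3510 kg/m³ × 9.81 m/s²) = 30901 m
Total depth = 8450 m + 30901 m = 39351 m
= 39.351 km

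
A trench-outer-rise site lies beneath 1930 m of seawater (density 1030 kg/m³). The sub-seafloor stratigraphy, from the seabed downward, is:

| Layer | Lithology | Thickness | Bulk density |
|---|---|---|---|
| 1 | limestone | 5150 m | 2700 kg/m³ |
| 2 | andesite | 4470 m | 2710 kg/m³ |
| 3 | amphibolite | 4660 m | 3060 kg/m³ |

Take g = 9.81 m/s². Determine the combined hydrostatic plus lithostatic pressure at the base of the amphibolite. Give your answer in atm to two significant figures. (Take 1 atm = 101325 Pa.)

4100 atm

seawater: 1030 kg/m³ × 9.81 m/s² × 1930 m = 1.950×10^7 Pa = 192.5 atm
limestone: 2700 kg/m³ × 9.81 m/s² × 5150 m = 1.364×10^8 Pa = 1346 atm
andesite: 2710 kg/m³ × 9.81 m/s² × 4470 m = 1.188×10^8 Pa = 1173 atm
amphibolite: 3060 kg/m³ × 9.81 m/s² × 4660 m = 1.399×10^8 Pa = 1381 atm
Total = 192.5 + 1346 + 1173 + 1381 = 4092.1 atm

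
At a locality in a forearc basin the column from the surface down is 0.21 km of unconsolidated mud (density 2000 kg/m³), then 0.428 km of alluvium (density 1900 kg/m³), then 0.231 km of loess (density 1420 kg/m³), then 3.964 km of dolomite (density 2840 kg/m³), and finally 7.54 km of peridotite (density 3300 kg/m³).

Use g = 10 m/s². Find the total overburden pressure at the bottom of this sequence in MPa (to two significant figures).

380 MPa

unconsolidated mud: 2000 kg/m³ × 10 m/s² × 210 m = 4.200×10^6 Pa = 4.200 MPa
alluvium: 1900 kg/m³ × 10 m/s² × 428 m = 8.132×10^6 Pa = 8.132 MPa
loess: 1420 kg/m³ × 10 m/s² × 231 m = 3.280×10^6 Pa = 3.280 MPa
dolomite: 2840 kg/m³ × 10 m/s² × 3964 m = 1.126×10^8 Pa = 112.6 MPa
peridotite: 3300 kg/m³ × 10 m/s² × 7540 m = 2.488×10^8 Pa = 248.8 MPa
Total = 4.200 + 8.132 + 3.280 + 112.6 + 248.8 = 377.01 MPa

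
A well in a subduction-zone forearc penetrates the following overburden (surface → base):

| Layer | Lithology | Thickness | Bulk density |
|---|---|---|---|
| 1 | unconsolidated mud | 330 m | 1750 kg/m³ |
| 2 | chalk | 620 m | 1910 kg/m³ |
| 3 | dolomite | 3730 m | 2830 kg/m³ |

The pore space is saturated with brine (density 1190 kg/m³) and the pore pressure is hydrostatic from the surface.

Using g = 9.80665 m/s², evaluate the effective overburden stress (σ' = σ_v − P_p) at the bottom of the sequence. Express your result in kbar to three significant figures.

Overburden (lithostatic) stress σ_v:
unconsolidated mud: 1750 kg/m³ × 9.80665 m/s² × 330 m = 5.663×10^6 Pa = 5.663 MPa
chalk: 1910 kg/m³ × 9.80665 m/s² × 620 m = 1.161×10^7 Pa = 11.61 MPa
dolomite: 2830 kg/m³ × 9.80665 m/s² × 3730 m = 1.035×10^8 Pa = 103.5 MPa
Total = 5.663 + 11.61 + 103.5 = 120.79 MPa
Pore pressure P_p = 1190 kg/m³ × 9.80665 m/s² × 4680 m = 5.462×10^7 Pa = 54.62 MPa
Effective stress σ' = σ_v − P_p = 120.8 − 54.62 = 66.179 MPa = 0.66179 kbar

0.662 kbar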